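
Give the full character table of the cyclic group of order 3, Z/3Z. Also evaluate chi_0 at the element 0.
Character table of Z/3Z (irreps indexed chi_0,...,chi_2 with chi_k(m) = zeta_3^(k*m), zeta_3 = exp(2*pi*i/3)):
  irrep \ class  {0} (size 1)  {1} (size 1)    {2} (size 1)  
  chi_0          1             1               1             
  chi_1          1             exp(2*I*pi/3)   exp(-2*I*pi/3)
  chi_2          1             exp(-2*I*pi/3)  exp(2*I*pi/3) 

Spot check: chi_0(0) = zeta_3^(0*0) = zeta_3^0 = 1.

Derivation: Z/3Z is abelian, so all 3 irreducible complex representations are 1-dimensional. They are given by chi_k(m) = zeta_3^(k*m) for k = 0,...,2. Row orthogonality: sum_m chi_k(m) conj(chi_l(m)) = 3 * [k = l].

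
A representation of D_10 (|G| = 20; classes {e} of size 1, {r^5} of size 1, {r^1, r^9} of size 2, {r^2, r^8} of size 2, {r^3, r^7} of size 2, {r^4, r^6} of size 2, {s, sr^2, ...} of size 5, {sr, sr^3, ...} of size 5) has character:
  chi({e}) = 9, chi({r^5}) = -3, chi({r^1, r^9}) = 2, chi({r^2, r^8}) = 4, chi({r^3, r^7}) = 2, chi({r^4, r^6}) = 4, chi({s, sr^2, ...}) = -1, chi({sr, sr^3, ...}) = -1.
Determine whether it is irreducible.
Not irreducible (reducible): <chi, chi> = 9 > 1.

Why: <chi, chi> = (1/|G|) sum_C |C| * |chi(C)|^2 = (1/20)[1*|9|^2 + 1*|-3|^2 + 2*|2|^2 + 2*|4|^2 + 2*|2|^2 + 2*|4|^2 + 5*|-1|^2 + 5*|-1|^2]
  = (1/20)[(81) + (9) + (8) + (32) + (8) + (32) + (5) + (5)] = 180/20 = 9.
A character is irreducible iff <chi, chi> = 1, so this representation is reducible.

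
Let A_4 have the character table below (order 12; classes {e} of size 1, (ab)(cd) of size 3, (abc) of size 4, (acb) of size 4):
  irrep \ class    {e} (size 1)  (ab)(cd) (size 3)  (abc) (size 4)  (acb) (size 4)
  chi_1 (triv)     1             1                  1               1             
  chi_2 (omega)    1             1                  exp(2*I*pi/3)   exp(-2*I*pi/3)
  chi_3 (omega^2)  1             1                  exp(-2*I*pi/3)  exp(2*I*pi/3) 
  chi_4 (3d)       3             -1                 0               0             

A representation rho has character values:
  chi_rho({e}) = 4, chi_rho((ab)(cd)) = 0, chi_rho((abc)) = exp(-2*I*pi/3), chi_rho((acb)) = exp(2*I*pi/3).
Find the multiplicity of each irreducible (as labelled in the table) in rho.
Multiplicities: chi_1: 0, chi_2: 0, chi_3: 1, chi_4: 1.

Derivation: Use <chi_rho, chi> = (1/|G|) sum_C |C| * chi_rho(C) * conj(chi(C)) with |G| = 12 for each irreducible chi in the table:
  <chi_rho, chi_1> = (1/12)[1*(4)*conj(1) + 3*(0)*conj(1) + 4*(exp(-2*I*pi/3))*conj(1) + 4*(exp(2*I*pi/3))*conj(1)]
      = (1/12)[(4) + (0) + (4*exp(-2*I*pi/3)) + (4*exp(2*I*pi/3))] = 0/12 = 0
  <chi_rho, chi_2> = (1/12)[1*(4)*conj(1) + 3*(0)*conj(1) + 4*(exp(-2*I*pi/3))*conj(exp(2*I*pi/3)) + 4*(exp(2*I*pi/3))*conj(exp(-2*I*pi/3))]
      = (1/12)[(4) + (0) + (4*exp(2*I*pi/3)) + (4*exp(-2*I*pi/3))] = 0/12 = 0
  <chi_rho, chi_3> = (1/12)[1*(4)*conj(1) + 3*(0)*conj(1) + 4*(exp(-2*I*pi/3))*conj(exp(-2*I*pi/3)) + 4*(exp(2*I*pi/3))*conj(exp(2*I*pi/3))]
      = (1/12)[(4) + (0) + (4) + (4)] = 12/12 = 1
  <chi_rho, chi_4> = (1/12)[1*(4)*conj(3) + 3*(0)*conj(-1) + 4*(exp(-2*I*pi/3))*conj(0) + 4*(exp(2*I*pi/3))*conj(0)]
      = (1/12)[(12) + (0) + (0) + (0)] = 12/12 = 1
(Exp terms are combined using exp(i*s)*conj(exp(i*t)) = exp(i*(s-t)), and sums of them are collapsed using the identity that for every m > 1 the m distinct m-th roots of unity sum to 0, e.g. 1 + exp(2*I*pi/3) + exp(-2*I*pi/3) = 0.)
Dimension check: dim(rho) = sum (mult * dim) = 0*1 + 0*1 + 1*1 + 1*3 = 4 = chi_rho(e) = 4.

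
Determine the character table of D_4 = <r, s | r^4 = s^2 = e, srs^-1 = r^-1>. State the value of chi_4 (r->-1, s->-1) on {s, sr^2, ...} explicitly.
Conjugacy classes: {e} of size 1, {r^2} of size 1, {r^1, r^3} of size 2, {s, sr^2, ...} of size 2, {sr, sr^3, ...} of size 2.
Character table:
  irrep \ class              {e} (size 1)  {r^2} (size 1)  {r^1, r^3} (size 2)  {s, sr^2, ...} (size 2)  {sr, sr^3, ...} (size 2)
  chi_1 (triv)               1             1               1                    1                        1                       
  chi_2 (sign: r->1, s->-1)  1             1               1                    -1                       -1                      
  chi_3 (r->-1, s->1)        1             1               -1                   1                        -1                      
  chi_4 (r->-1, s->-1)       1             1               -1                   -1                       1                       
  chi_5 (2d, j=1)            2             -2              0                    0                        0                       

Spot check: chi_4 (r->-1, s->-1) on {s, sr^2, ...} = -1.

D_4 has order 2*4 = 8 with 5 conjugacy classes, hence 5 irreducibles. Sum of squared dims 1 + 1 + 1 + 1 + 4 = 8 = |G|. Linear characters come from the abelianisation; the 2-dimensional irreps have character r^k -> 2*cos(2*pi*j*k/4), reflections -> 0.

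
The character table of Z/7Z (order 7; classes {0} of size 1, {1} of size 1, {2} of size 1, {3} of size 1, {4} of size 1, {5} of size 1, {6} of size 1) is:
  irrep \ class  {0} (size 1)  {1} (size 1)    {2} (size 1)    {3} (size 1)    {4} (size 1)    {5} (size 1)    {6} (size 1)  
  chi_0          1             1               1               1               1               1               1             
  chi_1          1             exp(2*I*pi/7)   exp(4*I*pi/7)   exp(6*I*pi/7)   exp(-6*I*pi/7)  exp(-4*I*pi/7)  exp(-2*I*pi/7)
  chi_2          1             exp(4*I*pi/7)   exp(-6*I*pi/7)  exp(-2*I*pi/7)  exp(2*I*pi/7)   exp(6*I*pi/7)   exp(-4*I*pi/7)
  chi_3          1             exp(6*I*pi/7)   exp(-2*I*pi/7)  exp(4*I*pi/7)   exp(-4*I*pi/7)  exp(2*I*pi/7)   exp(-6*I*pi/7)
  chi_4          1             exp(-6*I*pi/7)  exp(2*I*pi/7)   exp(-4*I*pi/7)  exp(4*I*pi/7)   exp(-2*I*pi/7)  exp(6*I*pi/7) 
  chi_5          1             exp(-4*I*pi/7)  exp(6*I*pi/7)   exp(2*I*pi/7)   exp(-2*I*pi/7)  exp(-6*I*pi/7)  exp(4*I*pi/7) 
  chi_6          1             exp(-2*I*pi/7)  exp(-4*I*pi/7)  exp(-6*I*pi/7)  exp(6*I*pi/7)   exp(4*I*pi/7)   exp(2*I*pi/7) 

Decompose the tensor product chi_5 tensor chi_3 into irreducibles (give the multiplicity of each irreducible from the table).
chi_5 tensor chi_3 = chi_1 (all other irreducibles have multiplicity 0).

Proof sketch: The character of a tensor product is the pointwise product (chi_5 * chi_3)(C) = chi_5(C) * chi_3(C):
  {0}: (1)*(1), {1}: (exp(-4*I*pi/7))*(exp(6*I*pi/7)), {2}: (exp(6*I*pi/7))*(exp(-2*I*pi/7)), {3}: (exp(2*I*pi/7))*(exp(4*I*pi/7)), {4}: (exp(-2*I*pi/7))*(exp(-4*I*pi/7)), {5}: (exp(-6*I*pi/7))*(exp(2*I*pi/7)), {6}: (exp(4*I*pi/7))*(exp(-6*I*pi/7))
so (chi_5 * chi_3) takes values
  {0} -> 1, {1} -> exp(2*I*pi/7), {2} -> exp(4*I*pi/7), {3} -> exp(6*I*pi/7), {4} -> exp(-6*I*pi/7), {5} -> exp(-4*I*pi/7), {6} -> exp(-2*I*pi/7).
Now take the inner product of this character with each irreducible chi from the table, <chi_5*chi_3, chi> = (1/7) sum_C |C| (chi_5*chi_3)(C) conj(chi(C)):
  <chi_5*chi_3, chi_0> = (1/7)[1*(1)*conj(1) + 1*(exp(2*I*pi/7))*conj(1) + 1*(exp(4*I*pi/7))*conj(1) + 1*(exp(6*I*pi/7))*conj(1) + 1*(exp(-6*I*pi/7))*conj(1) + 1*(exp(-4*I*pi/7))*conj(1) + 1*(exp(-2*I*pi/7))*conj(1)]
      = (1/7)[(1) + (exp(2*I*pi/7)) + (exp(4*I*pi/7)) + (exp(6*I*pi/7)) + (exp(-6*I*pi/7)) + (exp(-4*I*pi/7)) + (exp(-2*I*pi/7))] = 0/7 = 0
  <chi_5*chi_3, chi_1> = (1/7)[1*(1)*conj(1) + 1*(exp(2*I*pi/7))*conj(exp(2*I*pi/7)) + 1*(exp(4*I*pi/7))*conj(exp(4*I*pi/7)) + 1*(exp(6*I*pi/7))*conj(exp(6*I*pi/7)) + 1*(exp(-6*I*pi/7))*conj(exp(-6*I*pi/7)) + 1*(exp(-4*I*pi/7))*conj(exp(-4*I*pi/7)) + 1*(exp(-2*I*pi/7))*conj(exp(-2*I*pi/7))]
      = (1/7)[(1) + (1) + (1) + (1) + (1) + (1) + (1)] = 7/7 = 1
  <chi_5*chi_3, chi_2> = (1/7)[1*(1)*conj(1) + 1*(exp(2*I*pi/7))*conj(exp(4*I*pi/7)) + 1*(exp(4*I*pi/7))*conj(exp(-6*I*pi/7)) + 1*(exp(6*I*pi/7))*conj(exp(-2*I*pi/7)) + 1*(exp(-6*I*pi/7))*conj(exp(2*I*pi/7)) + 1*(exp(-4*I*pi/7))*conj(exp(6*I*pi/7)) + 1*(exp(-2*I*pi/7))*conj(exp(-4*I*pi/7))]
      = (1/7)[(1) + (exp(-2*I*pi/7)) + (exp(-4*I*pi/7)) + (exp(-6*I*pi/7)) + (exp(6*I*pi/7)) + (exp(4*I*pi/7)) + (exp(2*I*pi/7))] = 0/7 = 0
  <chi_5*chi_3, chi_3> = (1/7)[1*(1)*conj(1) + 1*(exp(2*I*pi/7))*conj(exp(6*I*pi/7)) + 1*(exp(4*I*pi/7))*conj(exp(-2*I*pi/7)) + 1*(exp(6*I*pi/7))*conj(exp(4*I*pi/7)) + 1*(exp(-6*I*pi/7))*conj(exp(-4*I*pi/7)) + 1*(exp(-4*I*pi/7))*conj(exp(2*I*pi/7)) + 1*(exp(-2*I*pi/7))*conj(exp(-6*I*pi/7))]
      = (1/7)[(1) + (exp(-4*I*pi/7)) + (exp(6*I*pi/7)) + (exp(2*I*pi/7)) + (exp(-2*I*pi/7)) + (exp(-6*I*pi/7)) + (exp(4*I*pi/7))] = 0/7 = 0
  <chi_5*chi_3, chi_4> = (1/7)[1*(1)*conj(1) + 1*(exp(2*I*pi/7))*conj(exp(-6*I*pi/7)) + 1*(exp(4*I*pi/7))*conj(exp(2*I*pi/7)) + 1*(exp(6*I*pi/7))*conj(exp(-4*I*pi/7)) + 1*(exp(-6*I*pi/7))*conj(exp(4*I*pi/7)) + 1*(exp(-4*I*pi/7))*conj(exp(-2*I*pi/7)) + 1*(exp(-2*I*pi/7))*conj(exp(6*I*pi/7))]
      = (1/7)[(1) + (exp(-6*I*pi/7)) + (exp(2*I*pi/7)) + (exp(-4*I*pi/7)) + (exp(4*I*pi/7)) + (exp(-2*I*pi/7)) + (exp(6*I*pi/7))] = 0/7 = 0
  <chi_5*chi_3, chi_5> = (1/7)[1*(1)*conj(1) + 1*(exp(2*I*pi/7))*conj(exp(-4*I*pi/7)) + 1*(exp(4*I*pi/7))*conj(exp(6*I*pi/7)) + 1*(exp(6*I*pi/7))*conj(exp(2*I*pi/7)) + 1*(exp(-6*I*pi/7))*conj(exp(-2*I*pi/7)) + 1*(exp(-4*I*pi/7))*conj(exp(-6*I*pi/7)) + 1*(exp(-2*I*pi/7))*conj(exp(4*I*pi/7))]
      = (1/7)[(1) + (exp(6*I*pi/7)) + (exp(-2*I*pi/7)) + (exp(4*I*pi/7)) + (exp(-4*I*pi/7)) + (exp(2*I*pi/7)) + (exp(-6*I*pi/7))] = 0/7 = 0
  <chi_5*chi_3, chi_6> = (1/7)[1*(1)*conj(1) + 1*(exp(2*I*pi/7))*conj(exp(-2*I*pi/7)) + 1*(exp(4*I*pi/7))*conj(exp(-4*I*pi/7)) + 1*(exp(6*I*pi/7))*conj(exp(-6*I*pi/7)) + 1*(exp(-6*I*pi/7))*conj(exp(6*I*pi/7)) + 1*(exp(-4*I*pi/7))*conj(exp(4*I*pi/7)) + 1*(exp(-2*I*pi/7))*conj(exp(2*I*pi/7))]
      = (1/7)[(1) + (exp(4*I*pi/7)) + (exp(-6*I*pi/7)) + (exp(-2*I*pi/7)) + (exp(2*I*pi/7)) + (exp(6*I*pi/7)) + (exp(-4*I*pi/7))] = 0/7 = 0
(Exp terms are combined using exp(i*s)*conj(exp(i*t)) = exp(i*(s-t)), and sums of them are collapsed using the identity that for every m > 1 the m distinct m-th roots of unity sum to 0, e.g. 1 + exp(2*I*pi/3) + exp(-2*I*pi/3) = 0.)
Hence the multiplicities are chi_1: 1. Dimension check: dim(chi_5)*dim(chi_3) = 1*1 = 1 and sum (mult * dim) = 1*1 = 1.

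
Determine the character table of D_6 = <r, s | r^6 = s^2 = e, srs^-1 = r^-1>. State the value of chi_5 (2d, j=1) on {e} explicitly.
Conjugacy classes: {e} of size 1, {r^3} of size 1, {r^1, r^5} of size 2, {r^2, r^4} of size 2, {s, sr^2, ...} of size 3, {sr, sr^3, ...} of size 3.
Character table:
  irrep \ class              {e} (size 1)  {r^3} (size 1)  {r^1, r^5} (size 2)  {r^2, r^4} (size 2)  {s, sr^2, ...} (size 3)  {sr, sr^3, ...} (size 3)
  chi_1 (triv)               1             1               1                    1                    1                        1                       
  chi_2 (sign: r->1, s->-1)  1             1               1                    1                    -1                       -1                      
  chi_3 (r->-1, s->1)        1             -1              -1                   1                    1                        -1                      
  chi_4 (r->-1, s->-1)       1             -1              -1                   1                    -1                       1                       
  chi_5 (2d, j=1)            2             -2              1                    -1                   0                        0                       
  chi_6 (2d, j=2)            2             2               -1                   -1                   0                        0                       

Spot check: chi_5 (2d, j=1) on {e} = 2.

Details: D_6 has order 2*6 = 12 with 6 conjugacy classes, hence 6 irreducibles. Sum of squared dims 1 + 1 + 1 + 1 + 4 + 4 = 12 = |G|. Linear characters come from the abelianisation; the 2-dimensional irreps have character r^k -> 2*cos(2*pi*j*k/6), reflections -> 0.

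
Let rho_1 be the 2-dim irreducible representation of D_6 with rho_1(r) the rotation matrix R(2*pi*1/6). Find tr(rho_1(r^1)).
chi_{rho_1}(r^1) = 2*cos(2*pi*1*1/6) = 1

Argument: rho_1(r^1) is rotation by angle 2*pi*1*1/6, whose trace is 2*cos(2*pi*1*1/6) = 1.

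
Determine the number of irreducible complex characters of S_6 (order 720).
11

Argument: The number of irreducible complex representations of a finite group equals its number of conjugacy classes. Conjugacy classes in S_6 correspond to cycle types, i.e. partitions of 6; there are p(6) = 11 of them, so S_6 (order 720) has exactly 11 irreducible complex representations.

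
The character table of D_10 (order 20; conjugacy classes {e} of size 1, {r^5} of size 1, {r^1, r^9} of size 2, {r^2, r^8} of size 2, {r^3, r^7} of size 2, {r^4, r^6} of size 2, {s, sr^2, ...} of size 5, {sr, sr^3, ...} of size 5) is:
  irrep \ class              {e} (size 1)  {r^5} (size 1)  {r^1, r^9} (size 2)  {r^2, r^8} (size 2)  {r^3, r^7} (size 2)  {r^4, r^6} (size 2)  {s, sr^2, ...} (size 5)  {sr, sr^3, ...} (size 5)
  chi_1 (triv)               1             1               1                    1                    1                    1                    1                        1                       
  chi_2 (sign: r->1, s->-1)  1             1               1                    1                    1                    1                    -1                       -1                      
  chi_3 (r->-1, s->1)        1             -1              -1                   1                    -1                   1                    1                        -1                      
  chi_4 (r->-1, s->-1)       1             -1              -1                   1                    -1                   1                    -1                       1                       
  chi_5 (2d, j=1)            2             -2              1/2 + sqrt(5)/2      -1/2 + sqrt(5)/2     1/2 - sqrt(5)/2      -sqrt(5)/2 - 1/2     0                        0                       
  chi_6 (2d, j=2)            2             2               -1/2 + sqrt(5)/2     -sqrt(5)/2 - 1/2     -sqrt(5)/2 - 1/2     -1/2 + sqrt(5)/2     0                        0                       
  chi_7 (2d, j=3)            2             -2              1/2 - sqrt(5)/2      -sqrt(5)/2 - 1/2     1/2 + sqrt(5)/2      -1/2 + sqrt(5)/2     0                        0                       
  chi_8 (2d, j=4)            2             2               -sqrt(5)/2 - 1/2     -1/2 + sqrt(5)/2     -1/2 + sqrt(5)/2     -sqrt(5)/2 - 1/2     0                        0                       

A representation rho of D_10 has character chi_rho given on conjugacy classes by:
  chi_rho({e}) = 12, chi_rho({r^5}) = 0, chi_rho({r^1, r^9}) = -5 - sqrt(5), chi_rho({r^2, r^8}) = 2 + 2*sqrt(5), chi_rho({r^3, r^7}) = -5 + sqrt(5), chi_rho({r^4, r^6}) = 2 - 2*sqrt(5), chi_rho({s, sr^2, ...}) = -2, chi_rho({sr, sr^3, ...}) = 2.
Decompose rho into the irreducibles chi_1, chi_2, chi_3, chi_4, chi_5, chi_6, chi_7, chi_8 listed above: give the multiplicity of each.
Multiplicities: chi_1: 0, chi_2: 0, chi_3: 1, chi_4: 3, chi_5: 1, chi_6: 0, chi_7: 0, chi_8: 3.

Derivation: Use <chi_rho, chi> = (1/|G|) sum_C |C| * chi_rho(C) * conj(chi(C)) with |G| = 20 for each irreducible chi in the table:
  <chi_rho, chi_1> = (1/20)[1*(12)*conj(1) + 1*(0)*conj(1) + 2*(-5 - sqrt(5))*conj(1) + 2*(2 + 2*sqrt(5))*conj(1) + 2*(-5 + sqrt(5))*conj(1) + 2*(2 - 2*sqrt(5))*conj(1) + 5*(-2)*conj(1) + 5*(2)*conj(1)]
      = (1/20)[(12) + (0) + (-10 - 2*sqrt(5)) + (4 + 4*sqrt(5)) + (-10 + 2*sqrt(5)) + (4 - 4*sqrt(5)) + (-10) + (10)] = 0/20 = 0
  <chi_rho, chi_2> = (1/20)[1*(12)*conj(1) + 1*(0)*conj(1) + 2*(-5 - sqrt(5))*conj(1) + 2*(2 + 2*sqrt(5))*conj(1) + 2*(-5 + sqrt(5))*conj(1) + 2*(2 - 2*sqrt(5))*conj(1) + 5*(-2)*conj(-1) + 5*(2)*conj(-1)]
      = (1/20)[(12) + (0) + (-10 - 2*sqrt(5)) + (4 + 4*sqrt(5)) + (-10 + 2*sqrt(5)) + (4 - 4*sqrt(5)) + (10) + (-10)] = 0/20 = 0
  <chi_rho, chi_3> = (1/20)[1*(12)*conj(1) + 1*(0)*conj(-1) + 2*(-5 - sqrt(5))*conj(-1) + 2*(2 + 2*sqrt(5))*conj(1) + 2*(-5 + sqrt(5))*conj(-1) + 2*(2 - 2*sqrt(5))*conj(1) + 5*(-2)*conj(1) + 5*(2)*conj(-1)]
      = (1/20)[(12) + (0) + (2*sqrt(5) + 10) + (4 + 4*sqrt(5)) + (10 - 2*sqrt(5)) + (4 - 4*sqrt(5)) + (-10) + (-10)] = 20/20 = 1
  <chi_rho, chi_4> = (1/20)[1*(12)*conj(1) + 1*(0)*conj(-1) + 2*(-5 - sqrt(5))*conj(-1) + 2*(2 + 2*sqrt(5))*conj(1) + 2*(-5 + sqrt(5))*conj(-1) + 2*(2 - 2*sqrt(5))*conj(1) + 5*(-2)*conj(-1) + 5*(2)*conj(1)]
      = (1/20)[(12) + (0) + (2*sqrt(5) + 10) + (4 + 4*sqrt(5)) + (10 - 2*sqrt(5)) + (4 - 4*sqrt(5)) + (10) + (10)] = 60/20 = 3
  <chi_rho, chi_5> = (1/20)[1*(12)*conj(2) + 1*(0)*conj(-2) + 2*(-5 - sqrt(5))*conj(1/2 + sqrt(5)/2) + 2*(2 + 2*sqrt(5))*conj(-1/2 + sqrt(5)/2) + 2*(-5 + sqrt(5))*conj(1/2 - sqrt(5)/2) + 2*(2 - 2*sqrt(5))*conj(-sqrt(5)/2 - 1/2) + 5*(-2)*conj(0) + 5*(2)*conj(0)]
      = (1/20)[(24) + (0) + (-6*sqrt(5) - 10) + (8) + (-10 + 6*sqrt(5)) + (8) + (0) + (0)] = 20/20 = 1
  <chi_rho, chi_6> = (1/20)[1*(12)*conj(2) + 1*(0)*conj(2) + 2*(-5 - sqrt(5))*conj(-1/2 + sqrt(5)/2) + 2*(2 + 2*sqrt(5))*conj(-sqrt(5)/2 - 1/2) + 2*(-5 + sqrt(5))*conj(-sqrt(5)/2 - 1/2) + 2*(2 - 2*sqrt(5))*conj(-1/2 + sqrt(5)/2) + 5*(-2)*conj(0) + 5*(2)*conj(0)]
      = (1/20)[(24) + (0) + (-4*sqrt(5)) + (-12 - 4*sqrt(5)) + (4*sqrt(5)) + (-12 + 4*sqrt(5)) + (0) + (0)] = 0/20 = 0
  <chi_rho, chi_7> = (1/20)[1*(12)*conj(2) + 1*(0)*conj(-2) + 2*(-5 - sqrt(5))*conj(1/2 - sqrt(5)/2) + 2*(2 + 2*sqrt(5))*conj(-sqrt(5)/2 - 1/2) + 2*(-5 + sqrt(5))*conj(1/2 + sqrt(5)/2) + 2*(2 - 2*sqrt(5))*conj(-1/2 + sqrt(5)/2) + 5*(-2)*conj(0) + 5*(2)*conj(0)]
      = (1/20)[(24) + (0) + (4*sqrt(5)) + (-12 - 4*sqrt(5)) + (-4*sqrt(5)) + (-12 + 4*sqrt(5)) + (0) + (0)] = 0/20 = 0
  <chi_rho, chi_8> = (1/20)[1*(12)*conj(2) + 1*(0)*conj(2) + 2*(-5 - sqrt(5))*conj(-sqrt(5)/2 - 1/2) + 2*(2 + 2*sqrt(5))*conj(-1/2 + sqrt(5)/2) + 2*(-5 + sqrt(5))*conj(-1/2 + sqrt(5)/2) + 2*(2 - 2*sqrt(5))*conj(-sqrt(5)/2 - 1/2) + 5*(-2)*conj(0) + 5*(2)*conj(0)]
      = (1/20)[(24) + (0) + (10 + 6*sqrt(5)) + (8) + (10 - 6*sqrt(5)) + (8) + (0) + (0)] = 60/20 = 3
Dimension check: dim(rho) = sum (mult * dim) = 0*1 + 0*1 + 1*1 + 3*1 + 1*2 + 0*2 + 0*2 + 3*2 = 12 = chi_rho(e) = 12.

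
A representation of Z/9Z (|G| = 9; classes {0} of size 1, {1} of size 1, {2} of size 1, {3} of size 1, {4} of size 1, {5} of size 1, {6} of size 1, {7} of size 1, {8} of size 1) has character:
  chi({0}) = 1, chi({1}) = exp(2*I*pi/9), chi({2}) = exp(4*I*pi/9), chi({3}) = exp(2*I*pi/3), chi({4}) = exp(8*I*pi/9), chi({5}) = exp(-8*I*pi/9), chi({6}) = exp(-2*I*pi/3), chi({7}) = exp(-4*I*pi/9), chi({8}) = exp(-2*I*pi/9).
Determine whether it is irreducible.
Irreducible: <chi, chi> = 1.

Justification: <chi, chi> = (1/|G|) sum_C |C| * |chi(C)|^2 = (1/9)[1*|1|^2 + 1*|exp(2*I*pi/9)|^2 + 1*|exp(4*I*pi/9)|^2 + 1*|exp(2*I*pi/3)|^2 + 1*|exp(8*I*pi/9)|^2 + 1*|exp(-8*I*pi/9)|^2 + 1*|exp(-2*I*pi/3)|^2 + 1*|exp(-4*I*pi/9)|^2 + 1*|exp(-2*I*pi/9)|^2]
  = (1/9)[(1) + (1) + (1) + (1) + (1) + (1) + (1) + (1) + (1)] = 9/9 = 1.
(Exp terms are combined using exp(i*s)*conj(exp(i*t)) = exp(i*(s-t)), and sums of them are collapsed using the identity that for every m > 1 the m distinct m-th roots of unity sum to 0, e.g. 1 + exp(2*I*pi/3) + exp(-2*I*pi/3) = 0.)
A character is irreducible iff <chi, chi> = 1, so this representation is irreducible.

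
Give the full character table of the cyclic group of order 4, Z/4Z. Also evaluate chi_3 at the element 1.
Character table of Z/4Z (irreps indexed chi_0,...,chi_3 with chi_k(m) = zeta_4^(k*m), zeta_4 = exp(2*pi*i/4)):
  irrep \ class  {0} (size 1)  {1} (size 1)  {2} (size 1)  {3} (size 1)
  chi_0          1             1             1             1           
  chi_1          1             I             -1            -I          
  chi_2          1             -1            1             -1          
  chi_3          1             -I            -1            I           

Spot check: chi_3(1) = zeta_4^(3*1) = zeta_4^3 = -I.

Z/4Z is abelian, so all 4 irreducible complex representations are 1-dimensional. They are given by chi_k(m) = zeta_4^(k*m) for k = 0,...,3. Row orthogonality: sum_m chi_k(m) conj(chi_l(m)) = 4 * [k = l].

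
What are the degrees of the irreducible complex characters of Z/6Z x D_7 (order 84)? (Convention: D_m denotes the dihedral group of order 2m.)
Dimensions: 1, 1, 1, 1, 1, 1, 1, 1, 1, 1, 1, 1, 2, 2, 2, 2, 2, 2, 2, 2, 2, 2, 2, 2, 2, 2, 2, 2, 2, 2

Working: There are 30 irreducibles (= number of conjugacy classes). Their dimensions d_i satisfy sum d_i^2 = |G| = 84: 1 + 1 + 1 + 1 + 1 + 1 + 1 + 1 + 1 + 1 + 1 + 1 + 4 + 4 + 4 + 4 + 4 + 4 + 4 + 4 + 4 + 4 + 4 + 4 + 4 + 4 + 4 + 4 + 4 + 4 = 84. (For the product with Z/6Z: each of the 6 1-dim characters of Z/6Z tensors with each irrep of D_7, giving 6 copies of each D_7-dimension.)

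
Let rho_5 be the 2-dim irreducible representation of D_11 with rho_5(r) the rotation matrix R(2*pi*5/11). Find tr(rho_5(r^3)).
chi_{rho_5}(r^3) = 2*cos(2*pi*5*3/11) = -2*cos(3*pi/11)

Justification: rho_5(r^3) is rotation by angle 2*pi*5*3/11, whose trace is 2*cos(2*pi*5*3/11) = -2*cos(3*pi/11).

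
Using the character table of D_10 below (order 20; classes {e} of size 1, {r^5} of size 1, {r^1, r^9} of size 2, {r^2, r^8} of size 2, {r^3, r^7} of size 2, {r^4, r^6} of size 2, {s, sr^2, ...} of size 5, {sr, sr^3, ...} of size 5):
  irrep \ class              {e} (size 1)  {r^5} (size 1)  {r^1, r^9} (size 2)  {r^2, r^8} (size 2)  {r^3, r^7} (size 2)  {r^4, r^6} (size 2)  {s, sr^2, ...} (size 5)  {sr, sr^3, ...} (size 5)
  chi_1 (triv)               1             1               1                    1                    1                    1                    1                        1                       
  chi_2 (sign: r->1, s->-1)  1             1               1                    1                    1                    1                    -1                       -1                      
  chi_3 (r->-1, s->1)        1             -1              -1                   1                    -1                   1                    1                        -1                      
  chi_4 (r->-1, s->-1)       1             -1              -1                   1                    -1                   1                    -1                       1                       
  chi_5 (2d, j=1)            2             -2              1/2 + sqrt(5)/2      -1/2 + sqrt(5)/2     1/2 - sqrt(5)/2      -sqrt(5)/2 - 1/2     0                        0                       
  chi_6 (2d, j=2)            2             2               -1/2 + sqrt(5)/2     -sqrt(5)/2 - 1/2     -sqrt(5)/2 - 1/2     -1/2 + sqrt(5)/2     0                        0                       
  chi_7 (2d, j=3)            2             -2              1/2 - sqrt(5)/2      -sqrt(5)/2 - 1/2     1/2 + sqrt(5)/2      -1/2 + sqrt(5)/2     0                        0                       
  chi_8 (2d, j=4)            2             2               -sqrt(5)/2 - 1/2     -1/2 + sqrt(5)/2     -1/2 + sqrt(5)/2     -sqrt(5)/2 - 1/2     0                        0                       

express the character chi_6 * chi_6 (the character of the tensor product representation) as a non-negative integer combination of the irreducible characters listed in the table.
chi_6 tensor chi_6 = chi_1 + chi_2 + chi_8 (all other irreducibles have multiplicity 0).

Justification: The character of a tensor product is the pointwise product (chi_6 * chi_6)(C) = chi_6(C) * chi_6(C):
  {e}: (2)*(2), {r^5}: (2)*(2), {r^1, r^9}: (-1/2 + sqrt(5)/2)*(-1/2 + sqrt(5)/2), {r^2, r^8}: (-sqrt(5)/2 - 1/2)*(-sqrt(5)/2 - 1/2), {r^3, r^7}: (-sqrt(5)/2 - 1/2)*(-sqrt(5)/2 - 1/2), {r^4, r^6}: (-1/2 + sqrt(5)/2)*(-1/2 + sqrt(5)/2), {s, sr^2, ...}: (0)*(0), {sr, sr^3, ...}: (0)*(0)
so (chi_6 * chi_6) takes values
  {e} -> 4, {r^5} -> 4, {r^1, r^9} -> 3/2 - sqrt(5)/2, {r^2, r^8} -> sqrt(5)/2 + 3/2, {r^3, r^7} -> sqrt(5)/2 + 3/2, {r^4, r^6} -> 3/2 - sqrt(5)/2, {s, sr^2, ...} -> 0, {sr, sr^3, ...} -> 0.
Now take the inner product of this character with each irreducible chi from the table, <chi_6*chi_6, chi> = (1/20) sum_C |C| (chi_6*chi_6)(C) conj(chi(C)):
  <chi_6*chi_6, chi_1> = (1/20)[1*(4)*conj(1) + 1*(4)*conj(1) + 2*(3/2 - sqrt(5)/2)*conj(1) + 2*(sqrt(5)/2 + 3/2)*conj(1) + 2*(sqrt(5)/2 + 3/2)*conj(1) + 2*(3/2 - sqrt(5)/2)*conj(1) + 5*(0)*conj(1) + 5*(0)*conj(1)]
      = (1/20)[(4) + (4) + (3 - sqrt(5)) + (sqrt(5) + 3) + (sqrt(5) + 3) + (3 - sqrt(5)) + (0) + (0)] = 20/20 = 1
  <chi_6*chi_6, chi_2> = (1/20)[1*(4)*conj(1) + 1*(4)*conj(1) + 2*(3/2 - sqrt(5)/2)*conj(1) + 2*(sqrt(5)/2 + 3/2)*conj(1) + 2*(sqrt(5)/2 + 3/2)*conj(1) + 2*(3/2 - sqrt(5)/2)*conj(1) + 5*(0)*conj(-1) + 5*(0)*conj(-1)]
      = (1/20)[(4) + (4) + (3 - sqrt(5)) + (sqrt(5) + 3) + (sqrt(5) + 3) + (3 - sqrt(5)) + (0) + (0)] = 20/20 = 1
  <chi_6*chi_6, chi_3> = (1/20)[1*(4)*conj(1) + 1*(4)*conj(-1) + 2*(3/2 - sqrt(5)/2)*conj(-1) + 2*(sqrt(5)/2 + 3/2)*conj(1) + 2*(sqrt(5)/2 + 3/2)*conj(-1) + 2*(3/2 - sqrt(5)/2)*conj(1) + 5*(0)*conj(1) + 5*(0)*conj(-1)]
      = (1/20)[(4) + (-4) + (-3 + sqrt(5)) + (sqrt(5) + 3) + (-3 - sqrt(5)) + (3 - sqrt(5)) + (0) + (0)] = 0/20 = 0
  <chi_6*chi_6, chi_4> = (1/20)[1*(4)*conj(1) + 1*(4)*conj(-1) + 2*(3/2 - sqrt(5)/2)*conj(-1) + 2*(sqrt(5)/2 + 3/2)*conj(1) + 2*(sqrt(5)/2 + 3/2)*conj(-1) + 2*(3/2 - sqrt(5)/2)*conj(1) + 5*(0)*conj(-1) + 5*(0)*conj(1)]
      = (1/20)[(4) + (-4) + (-3 + sqrt(5)) + (sqrt(5) + 3) + (-3 - sqrt(5)) + (3 - sqrt(5)) + (0) + (0)] = 0/20 = 0
  <chi_6*chi_6, chi_5> = (1/20)[1*(4)*conj(2) + 1*(4)*conj(-2) + 2*(3/2 - sqrt(5)/2)*conj(1/2 + sqrt(5)/2) + 2*(sqrt(5)/2 + 3/2)*conj(-1/2 + sqrt(5)/2) + 2*(sqrt(5)/2 + 3/2)*conj(1/2 - sqrt(5)/2) + 2*(3/2 - sqrt(5)/2)*conj(-sqrt(5)/2 - 1/2) + 5*(0)*conj(0) + 5*(0)*conj(0)]
      = (1/20)[(8) + (-8) + (-1 + sqrt(5)) + (1 + sqrt(5)) + (-sqrt(5) - 1) + (1 - sqrt(5)) + (0) + (0)] = 0/20 = 0
  <chi_6*chi_6, chi_6> = (1/20)[1*(4)*conj(2) + 1*(4)*conj(2) + 2*(3/2 - sqrt(5)/2)*conj(-1/2 + sqrt(5)/2) + 2*(sqrt(5)/2 + 3/2)*conj(-sqrt(5)/2 - 1/2) + 2*(sqrt(5)/2 + 3/2)*conj(-sqrt(5)/2 - 1/2) + 2*(3/2 - sqrt(5)/2)*conj(-1/2 + sqrt(5)/2) + 5*(0)*conj(0) + 5*(0)*conj(0)]
      = (1/20)[(8) + (8) + (-4 + 2*sqrt(5)) + (-2*sqrt(5) - 4) + (-2*sqrt(5) - 4) + (-4 + 2*sqrt(5)) + (0) + (0)] = 0/20 = 0
  <chi_6*chi_6, chi_7> = (1/20)[1*(4)*conj(2) + 1*(4)*conj(-2) + 2*(3/2 - sqrt(5)/2)*conj(1/2 - sqrt(5)/2) + 2*(sqrt(5)/2 + 3/2)*conj(-sqrt(5)/2 - 1/2) + 2*(sqrt(5)/2 + 3/2)*conj(1/2 + sqrt(5)/2) + 2*(3/2 - sqrt(5)/2)*conj(-1/2 + sqrt(5)/2) + 5*(0)*conj(0) + 5*(0)*conj(0)]
      = (1/20)[(8) + (-8) + (4 - 2*sqrt(5)) + (-2*sqrt(5) - 4) + (4 + 2*sqrt(5)) + (-4 + 2*sqrt(5)) + (0) + (0)] = 0/20 = 0
  <chi_6*chi_6, chi_8> = (1/20)[1*(4)*conj(2) + 1*(4)*conj(2) + 2*(3/2 - sqrt(5)/2)*conj(-sqrt(5)/2 - 1/2) + 2*(sqrt(5)/2 + 3/2)*conj(-1/2 + sqrt(5)/2) + 2*(sqrt(5)/2 + 3/2)*conj(-1/2 + sqrt(5)/2) + 2*(3/2 - sqrt(5)/2)*conj(-sqrt(5)/2 - 1/2) + 5*(0)*conj(0) + 5*(0)*conj(0)]
      = (1/20)[(8) + (8) + (1 - sqrt(5)) + (1 + sqrt(5)) + (1 + sqrt(5)) + (1 - sqrt(5)) + (0) + (0)] = 20/20 = 1
Hence the multiplicities are chi_1: 1, chi_2: 1, chi_8: 1. Dimension check: dim(chi_6)*dim(chi_6) = 2*2 = 4 and sum (mult * dim) = 1*1 + 1*1 + 1*2 = 4.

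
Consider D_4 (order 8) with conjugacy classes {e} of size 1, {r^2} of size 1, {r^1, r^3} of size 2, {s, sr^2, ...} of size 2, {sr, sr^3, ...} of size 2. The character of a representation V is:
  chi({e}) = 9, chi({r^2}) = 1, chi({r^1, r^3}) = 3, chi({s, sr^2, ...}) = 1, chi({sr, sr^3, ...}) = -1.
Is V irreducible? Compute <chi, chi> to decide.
Not irreducible (reducible): <chi, chi> = 13 > 1.

Working: <chi, chi> = (1/|G|) sum_C |C| * |chi(C)|^2 = (1/8)[1*|9|^2 + 1*|1|^2 + 2*|3|^2 + 2*|1|^2 + 2*|-1|^2]
  = (1/8)[(81) + (1) + (18) + (2) + (2)] = 104/8 = 13.
A character is irreducible iff <chi, chi> = 1, so this representation is reducible.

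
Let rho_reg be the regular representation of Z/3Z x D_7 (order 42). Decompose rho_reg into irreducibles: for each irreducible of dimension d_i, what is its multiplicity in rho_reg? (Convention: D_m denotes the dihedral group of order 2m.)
Each irreducible V_i of dimension d_i appears with multiplicity d_i, i.e. rho_reg = (direct sum over all irreducibles V_i) d_i V_i. The irreducible dimensions for Z/3Z x D_7 are 1, 1, 1, 1, 1, 1, 2, 2, 2, 2, 2, 2, 2, 2, 2: 6 irreducibles of dimension 1, each with multiplicity 1; 9 irreducibles of dimension 2, each with multiplicity 2. Total dimension 6*1*1 + 9*2*2 = 42 = |G|.

Why: General theorem: in the regular representation of a finite group G, each irreducible appears with multiplicity equal to its dimension. Check: dim(rho_reg) = sum d_i^2 = 1 + 1 + 1 + 1 + 1 + 1 + 4 + 4 + 4 + 4 + 4 + 4 + 4 + 4 + 4 = 42 = |G|.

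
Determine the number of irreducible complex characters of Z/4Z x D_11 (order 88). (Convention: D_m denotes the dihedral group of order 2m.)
28

Justification: The number of irreducible complex representations of a finite group equals its number of conjugacy classes. For a direct product, #classes(G x H) = #classes(G) * #classes(H). Z/4Z has 4 classes (abelian), D_11 has 7 classes, so 4 * 7 = 28, so Z/4Z x D_11 (order 88) has exactly 28 irreducible complex representations.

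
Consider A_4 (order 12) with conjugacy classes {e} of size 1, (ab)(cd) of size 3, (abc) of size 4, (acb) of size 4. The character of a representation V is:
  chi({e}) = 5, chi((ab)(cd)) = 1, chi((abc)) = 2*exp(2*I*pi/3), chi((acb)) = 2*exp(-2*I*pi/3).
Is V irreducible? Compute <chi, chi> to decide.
Not irreducible (reducible): <chi, chi> = 5 > 1.

Derivation: <chi, chi> = (1/|G|) sum_C |C| * |chi(C)|^2 = (1/12)[1*|5|^2 + 3*|1|^2 + 4*|2*exp(2*I*pi/3)|^2 + 4*|2*exp(-2*I*pi/3)|^2]
  = (1/12)[(25) + (3) + (16) + (16)] = 60/12 = 5.
(Exp terms are combined using exp(i*s)*conj(exp(i*t)) = exp(i*(s-t)), and sums of them are collapsed using the identity that for every m > 1 the m distinct m-th roots of unity sum to 0, e.g. 1 + exp(2*I*pi/3) + exp(-2*I*pi/3) = 0.)
A character is irreducible iff <chi, chi> = 1, so this representation is reducible.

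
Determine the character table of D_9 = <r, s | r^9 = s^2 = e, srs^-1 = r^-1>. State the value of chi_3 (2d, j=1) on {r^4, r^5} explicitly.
Conjugacy classes: {e} of size 1, {r^1, r^8} of size 2, {r^2, r^7} of size 2, {r^3, r^6} of size 2, {r^4, r^5} of size 2, {s, sr, ..., sr^8} of size 9.
Character table:
  irrep \ class              {e} (size 1)  {r^1, r^8} (size 2)  {r^2, r^7} (size 2)  {r^3, r^6} (size 2)  {r^4, r^5} (size 2)  {s, sr, ..., sr^8} (size 9)
  chi_1 (triv)               1             1                    1                    1                    1                    1                          
  chi_2 (sign: r->1, s->-1)  1             1                    1                    1                    1                    -1                         
  chi_3 (2d, j=1)            2             2*cos(2*pi/9)        2*cos(4*pi/9)        -1                   -2*cos(pi/9)         0                          
  chi_4 (2d, j=2)            2             2*cos(4*pi/9)        -2*cos(pi/9)         -1                   2*cos(2*pi/9)        0                          
  chi_5 (2d, j=3)            2             -1                   -1                   2                    -1                   0                          
  chi_6 (2d, j=4)            2             -2*cos(pi/9)         2*cos(2*pi/9)        -1                   2*cos(4*pi/9)        0                          

Spot check: chi_3 (2d, j=1) on {r^4, r^5} = -2*cos(pi/9).

Justification: D_9 has order 2*9 = 18 with 6 conjugacy classes, hence 6 irreducibles. Sum of squared dims 1 + 1 + 4 + 4 + 4 + 4 = 18 = |G|. Linear characters come from the abelianisation; the 2-dimensional irreps have character r^k -> 2*cos(2*pi*j*k/9), reflections -> 0.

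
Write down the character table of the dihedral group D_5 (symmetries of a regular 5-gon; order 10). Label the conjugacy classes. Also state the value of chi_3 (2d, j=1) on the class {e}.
Conjugacy classes: {e} of size 1, {r^1, r^4} of size 2, {r^2, r^3} of size 2, {s, sr, ..., sr^4} of size 5.
Character table:
  irrep \ class              {e} (size 1)  {r^1, r^4} (size 2)  {r^2, r^3} (size 2)  {s, sr, ..., sr^4} (size 5)
  chi_1 (triv)               1             1                    1                    1                          
  chi_2 (sign: r->1, s->-1)  1             1                    1                    -1                         
  chi_3 (2d, j=1)            2             -1/2 + sqrt(5)/2     -sqrt(5)/2 - 1/2     0                          
  chi_4 (2d, j=2)            2             -sqrt(5)/2 - 1/2     -1/2 + sqrt(5)/2     0                          

Spot check: chi_3 (2d, j=1) on {e} = 2.

Why: D_5 has order 2*5 = 10 with 4 conjugacy classes, hence 4 irreducibles. Sum of squared dims 1 + 1 + 4 + 4 = 10 = |G|. Linear characters come from the abelianisation; the 2-dimensional irreps have character r^k -> 2*cos(2*pi*j*k/5), reflections -> 0.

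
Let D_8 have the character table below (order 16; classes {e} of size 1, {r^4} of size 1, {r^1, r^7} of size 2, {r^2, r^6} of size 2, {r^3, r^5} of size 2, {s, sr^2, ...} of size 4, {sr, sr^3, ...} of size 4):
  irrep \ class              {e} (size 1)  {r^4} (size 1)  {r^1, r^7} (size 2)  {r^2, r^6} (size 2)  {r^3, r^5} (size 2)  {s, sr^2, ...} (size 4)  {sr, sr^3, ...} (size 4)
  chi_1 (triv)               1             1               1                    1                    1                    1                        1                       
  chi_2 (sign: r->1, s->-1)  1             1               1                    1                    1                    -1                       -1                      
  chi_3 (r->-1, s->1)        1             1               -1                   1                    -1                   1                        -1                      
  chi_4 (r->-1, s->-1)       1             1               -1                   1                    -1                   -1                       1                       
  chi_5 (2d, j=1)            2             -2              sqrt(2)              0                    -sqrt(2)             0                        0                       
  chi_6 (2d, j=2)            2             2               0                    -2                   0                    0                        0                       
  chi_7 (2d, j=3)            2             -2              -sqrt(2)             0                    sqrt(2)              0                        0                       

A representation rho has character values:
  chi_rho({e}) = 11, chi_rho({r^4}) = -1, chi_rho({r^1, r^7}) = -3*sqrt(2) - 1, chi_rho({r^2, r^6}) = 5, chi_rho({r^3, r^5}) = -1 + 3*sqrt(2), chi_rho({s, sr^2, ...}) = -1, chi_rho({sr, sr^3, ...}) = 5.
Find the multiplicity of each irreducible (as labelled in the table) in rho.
Multiplicities: chi_1: 2, chi_2: 0, chi_3: 0, chi_4: 3, chi_5: 0, chi_6: 0, chi_7: 3.

Explanation: Use <chi_rho, chi> = (1/|G|) sum_C |C| * chi_rho(C) * conj(chi(C)) with |G| = 16 for each irreducible chi in the table:
  <chi_rho, chi_1> = (1/16)[1*(11)*conj(1) + 1*(-1)*conj(1) + 2*(-3*sqrt(2) - 1)*conj(1) + 2*(5)*conj(1) + 2*(-1 + 3*sqrt(2))*conj(1) + 4*(-1)*conj(1) + 4*(5)*conj(1)]
      = (1/16)[(11) + (-1) + (-6*sqrt(2) - 2) + (10) + (-2 + 6*sqrt(2)) + (-4) + (20)] = 32/16 = 2
  <chi_rho, chi_2> = (1/16)[1*(11)*conj(1) + 1*(-1)*conj(1) + 2*(-3*sqrt(2) - 1)*conj(1) + 2*(5)*conj(1) + 2*(-1 + 3*sqrt(2))*conj(1) + 4*(-1)*conj(-1) + 4*(5)*conj(-1)]
      = (1/16)[(11) + (-1) + (-6*sqrt(2) - 2) + (10) + (-2 + 6*sqrt(2)) + (4) + (-20)] = 0/16 = 0
  <chi_rho, chi_3> = (1/16)[1*(11)*conj(1) + 1*(-1)*conj(1) + 2*(-3*sqrt(2) - 1)*conj(-1) + 2*(5)*conj(1) + 2*(-1 + 3*sqrt(2))*conj(-1) + 4*(-1)*conj(1) + 4*(5)*conj(-1)]
      = (1/16)[(11) + (-1) + (2 + 6*sqrt(2)) + (10) + (2 - 6*sqrt(2)) + (-4) + (-20)] = 0/16 = 0
  <chi_rho, chi_4> = (1/16)[1*(11)*conj(1) + 1*(-1)*conj(1) + 2*(-3*sqrt(2) - 1)*conj(-1) + 2*(5)*conj(1) + 2*(-1 + 3*sqrt(2))*conj(-1) + 4*(-1)*conj(-1) + 4*(5)*conj(1)]
      = (1/16)[(11) + (-1) + (2 + 6*sqrt(2)) + (10) + (2 - 6*sqrt(2)) + (4) + (20)] = 48/16 = 3
  <chi_rho, chi_5> = (1/16)[1*(11)*conj(2) + 1*(-1)*conj(-2) + 2*(-3*sqrt(2) - 1)*conj(sqrt(2)) + 2*(5)*conj(0) + 2*(-1 + 3*sqrt(2))*conj(-sqrt(2)) + 4*(-1)*conj(0) + 4*(5)*conj(0)]
      = (1/16)[(22) + (2) + (-12 - 2*sqrt(2)) + (0) + (-12 + 2*sqrt(2)) + (0) + (0)] = 0/16 = 0
  <chi_rho, chi_6> = (1/16)[1*(11)*conj(2) + 1*(-1)*conj(2) + 2*(-3*sqrt(2) - 1)*conj(0) + 2*(5)*conj(-2) + 2*(-1 + 3*sqrt(2))*conj(0) + 4*(-1)*conj(0) + 4*(5)*conj(0)]
      = (1/16)[(22) + (-2) + (0) + (-20) + (0) + (0) + (0)] = 0/16 = 0
  <chi_rho, chi_7> = (1/16)[1*(11)*conj(2) + 1*(-1)*conj(-2) + 2*(-3*sqrt(2) - 1)*conj(-sqrt(2)) + 2*(5)*conj(0) + 2*(-1 + 3*sqrt(2))*conj(sqrt(2)) + 4*(-1)*conj(0) + 4*(5)*conj(0)]
      = (1/16)[(22) + (2) + (2*sqrt(2) + 12) + (0) + (12 - 2*sqrt(2)) + (0) + (0)] = 48/16 = 3
Dimension check: dim(rho) = sum (mult * dim) = 2*1 + 0*1 + 0*1 + 3*1 + 0*2 + 0*2 + 3*2 = 11 = chi_rho(e) = 11.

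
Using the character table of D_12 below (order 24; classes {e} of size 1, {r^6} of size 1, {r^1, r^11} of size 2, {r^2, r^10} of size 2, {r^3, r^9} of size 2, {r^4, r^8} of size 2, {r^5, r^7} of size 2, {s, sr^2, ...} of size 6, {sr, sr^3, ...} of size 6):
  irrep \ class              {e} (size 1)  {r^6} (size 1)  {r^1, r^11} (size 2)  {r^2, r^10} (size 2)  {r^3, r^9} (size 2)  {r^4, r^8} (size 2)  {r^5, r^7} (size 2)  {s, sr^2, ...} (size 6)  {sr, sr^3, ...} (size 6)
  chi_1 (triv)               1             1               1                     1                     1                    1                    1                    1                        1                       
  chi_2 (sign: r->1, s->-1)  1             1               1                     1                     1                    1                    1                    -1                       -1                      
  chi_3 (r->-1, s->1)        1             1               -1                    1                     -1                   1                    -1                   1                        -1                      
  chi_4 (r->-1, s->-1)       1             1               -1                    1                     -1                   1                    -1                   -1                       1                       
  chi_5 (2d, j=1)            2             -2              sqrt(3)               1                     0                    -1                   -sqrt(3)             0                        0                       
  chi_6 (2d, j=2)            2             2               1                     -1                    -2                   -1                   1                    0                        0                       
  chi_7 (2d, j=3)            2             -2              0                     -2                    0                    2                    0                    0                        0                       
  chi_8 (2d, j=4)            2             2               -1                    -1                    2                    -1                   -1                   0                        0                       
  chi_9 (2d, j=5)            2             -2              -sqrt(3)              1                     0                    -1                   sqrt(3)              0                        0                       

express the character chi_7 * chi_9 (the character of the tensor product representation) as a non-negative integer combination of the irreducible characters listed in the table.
chi_7 tensor chi_9 = chi_6 + chi_8 (all other irreducibles have multiplicity 0).

Explanation: The character of a tensor product is the pointwise product (chi_7 * chi_9)(C) = chi_7(C) * chi_9(C):
  {e}: (2)*(2), {r^6}: (-2)*(-2), {r^1, r^11}: (0)*(-sqrt(3)), {r^2, r^10}: (-2)*(1), {r^3, r^9}: (0)*(0), {r^4, r^8}: (2)*(-1), {r^5, r^7}: (0)*(sqrt(3)), {s, sr^2, ...}: (0)*(0), {sr, sr^3, ...}: (0)*(0)
so (chi_7 * chi_9) takes values
  {e} -> 4, {r^6} -> 4, {r^1, r^11} -> 0, {r^2, r^10} -> -2, {r^3, r^9} -> 0, {r^4, r^8} -> -2, {r^5, r^7} -> 0, {s, sr^2, ...} -> 0, {sr, sr^3, ...} -> 0.
Now take the inner product of this character with each irreducible chi from the table, <chi_7*chi_9, chi> = (1/24) sum_C |C| (chi_7*chi_9)(C) conj(chi(C)):
  <chi_7*chi_9, chi_1> = (1/24)[1*(4)*conj(1) + 1*(4)*conj(1) + 2*(0)*conj(1) + 2*(-2)*conj(1) + 2*(0)*conj(1) + 2*(-2)*conj(1) + 2*(0)*conj(1) + 6*(0)*conj(1) + 6*(0)*conj(1)]
      = (1/24)[(4) + (4) + (0) + (-4) + (0) + (-4) + (0) + (0) + (0)] = 0/24 = 0
  <chi_7*chi_9, chi_2> = (1/24)[1*(4)*conj(1) + 1*(4)*conj(1) + 2*(0)*conj(1) + 2*(-2)*conj(1) + 2*(0)*conj(1) + 2*(-2)*conj(1) + 2*(0)*conj(1) + 6*(0)*conj(-1) + 6*(0)*conj(-1)]
      = (1/24)[(4) + (4) + (0) + (-4) + (0) + (-4) + (0) + (0) + (0)] = 0/24 = 0
  <chi_7*chi_9, chi_3> = (1/24)[1*(4)*conj(1) + 1*(4)*conj(1) + 2*(0)*conj(-1) + 2*(-2)*conj(1) + 2*(0)*conj(-1) + 2*(-2)*conj(1) + 2*(0)*conj(-1) + 6*(0)*conj(1) + 6*(0)*conj(-1)]
      = (1/24)[(4) + (4) + (0) + (-4) + (0) + (-4) + (0) + (0) + (0)] = 0/24 = 0
  <chi_7*chi_9, chi_4> = (1/24)[1*(4)*conj(1) + 1*(4)*conj(1) + 2*(0)*conj(-1) + 2*(-2)*conj(1) + 2*(0)*conj(-1) + 2*(-2)*conj(1) + 2*(0)*conj(-1) + 6*(0)*conj(-1) + 6*(0)*conj(1)]
      = (1/24)[(4) + (4) + (0) + (-4) + (0) + (-4) + (0) + (0) + (0)] = 0/24 = 0
  <chi_7*chi_9, chi_5> = (1/24)[1*(4)*conj(2) + 1*(4)*conj(-2) + 2*(0)*conj(sqrt(3)) + 2*(-2)*conj(1) + 2*(0)*conj(0) + 2*(-2)*conj(-1) + 2*(0)*conj(-sqrt(3)) + 6*(0)*conj(0) + 6*(0)*conj(0)]
      = (1/24)[(8) + (-8) + (0) + (-4) + (0) + (4) + (0) + (0) + (0)] = 0/24 = 0
  <chi_7*chi_9, chi_6> = (1/24)[1*(4)*conj(2) + 1*(4)*conj(2) + 2*(0)*conj(1) + 2*(-2)*conj(-1) + 2*(0)*conj(-2) + 2*(-2)*conj(-1) + 2*(0)*conj(1) + 6*(0)*conj(0) + 6*(0)*conj(0)]
      = (1/24)[(8) + (8) + (0) + (4) + (0) + (4) + (0) + (0) + (0)] = 24/24 = 1
  <chi_7*chi_9, chi_7> = (1/24)[1*(4)*conj(2) + 1*(4)*conj(-2) + 2*(0)*conj(0) + 2*(-2)*conj(-2) + 2*(0)*conj(0) + 2*(-2)*conj(2) + 2*(0)*conj(0) + 6*(0)*conj(0) + 6*(0)*conj(0)]
      = (1/24)[(8) + (-8) + (0) + (8) + (0) + (-8) + (0) + (0) + (0)] = 0/24 = 0
  <chi_7*chi_9, chi_8> = (1/24)[1*(4)*conj(2) + 1*(4)*conj(2) + 2*(0)*conj(-1) + 2*(-2)*conj(-1) + 2*(0)*conj(2) + 2*(-2)*conj(-1) + 2*(0)*conj(-1) + 6*(0)*conj(0) + 6*(0)*conj(0)]
      = (1/24)[(8) + (8) + (0) + (4) + (0) + (4) + (0) + (0) + (0)] = 24/24 = 1
  <chi_7*chi_9, chi_9> = (1/24)[1*(4)*conj(2) + 1*(4)*conj(-2) + 2*(0)*conj(-sqrt(3)) + 2*(-2)*conj(1) + 2*(0)*conj(0) + 2*(-2)*conj(-1) + 2*(0)*conj(sqrt(3)) + 6*(0)*conj(0) + 6*(0)*conj(0)]
      = (1/24)[(8) + (-8) + (0) + (-4) + (0) + (4) + (0) + (0) + (0)] = 0/24 = 0
Hence the multiplicities are chi_6: 1, chi_8: 1. Dimension check: dim(chi_7)*dim(chi_9) = 2*2 = 4 and sum (mult * dim) = 1*2 + 1*2 = 4.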